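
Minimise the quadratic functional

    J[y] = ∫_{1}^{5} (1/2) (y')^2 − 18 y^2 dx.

The Lagrangian is L = (1/2) (y')^2 − 18 y^2.
Compute ∂L/∂y = -36y, ∂L/∂y' = y'.
The Euler-Lagrange equation d/dx(∂L/∂y') − ∂L/∂y = 0 reduces to
    y'' + 36 y = 0.
Its general solution is
    y(x) = A sin(6x) + B cos(6x),
with A, B fixed by the endpoint conditions.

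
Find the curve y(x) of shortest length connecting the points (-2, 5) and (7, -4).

Arc-length functional: J[y] = ∫ sqrt(1 + (y')^2) dx.
Lagrangian L = sqrt(1 + (y')^2) has no explicit y dependence, so ∂L/∂y = 0 and the Euler-Lagrange equation gives
    d/dx( y' / sqrt(1 + (y')^2) ) = 0  ⇒  y' / sqrt(1 + (y')^2) = const.
Hence y' is constant, so y(x) is affine.
Fitting the endpoints (-2, 5) and (7, -4):
    slope m = ((-4) − 5) / (7 − (-2)) = -1,
    intercept c = 5 − m·(-2) = 3.
Extremal: y(x) = -x + 3.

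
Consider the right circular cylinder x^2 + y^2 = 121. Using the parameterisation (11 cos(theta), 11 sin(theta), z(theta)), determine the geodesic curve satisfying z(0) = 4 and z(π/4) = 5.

Parameterise the cylinder of radius R = 11 as
    r(θ) = (11 cos θ, 11 sin θ, z(θ)).
The arc-length element is
    ds = sqrt(121 + (dz/dθ)^2) dθ,
so the Lagrangian is L = sqrt(121 + z'^2).
L depends on z' only, not on z or θ, so ∂L/∂z = 0 and
    ∂L/∂z' = z' / sqrt(121 + z'^2).
The Euler-Lagrange equation gives
    d/dθ( z' / sqrt(121 + z'^2) ) = 0,
so z' is constant. Integrating once:
    z(θ) = a θ + b,
a helix on the cylinder (a straight line when the cylinder is unrolled). The constants a, b are determined by the endpoint conditions.
With endpoint conditions z(0) = 4 and z(π/4) = 5: from z(0) = b we get b = 4, and a·π/4 + 4 = 5 gives a = 4/π, so
    z(θ) = (4/π) θ + 4.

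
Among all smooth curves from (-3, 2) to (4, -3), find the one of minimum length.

Arc-length functional: J[y] = ∫ sqrt(1 + (y')^2) dx.
Lagrangian L = sqrt(1 + (y')^2) has no explicit y dependence, so ∂L/∂y = 0 and the Euler-Lagrange equation gives
    d/dx( y' / sqrt(1 + (y')^2) ) = 0  ⇒  y' / sqrt(1 + (y')^2) = const.
Hence y' is constant, so y(x) is affine.
Fitting the endpoints (-3, 2) and (4, -3):
    slope m = ((-3) − 2) / (4 − (-3)) = -5/7,
    intercept c = 2 − m·(-3) = -1/7.
Extremal: y(x) = (-5/7) x - 1/7.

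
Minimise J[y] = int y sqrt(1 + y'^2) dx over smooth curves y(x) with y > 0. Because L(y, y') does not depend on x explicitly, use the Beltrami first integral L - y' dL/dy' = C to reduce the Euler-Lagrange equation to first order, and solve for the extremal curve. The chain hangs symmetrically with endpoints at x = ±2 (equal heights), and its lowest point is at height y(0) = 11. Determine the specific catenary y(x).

The Lagrangian L(y, y') = y sqrt(1 + y'^2) has no explicit x dependence, so the Beltrami identity applies:
    L − y' ∂L/∂y' = C.
Compute ∂L/∂y' = y · y' / sqrt(1 + y'^2). Then
    L − y' ∂L/∂y'
    = y sqrt(1 + y'^2) − y · y'^2 / sqrt(1 + y'^2)
    = y (1 + y'^2 − y'^2) / sqrt(1 + y'^2)
    = y / sqrt(1 + y'^2) = C.
Squaring gives y^2 = C^2 (1 + y'^2), i.e.
    y'^2 = y^2 / C^2 − 1.
Separating variables,
    dy / sqrt(y^2 − C^2) = dx / C,
and integrating gives arccosh(y / C) = (x − a)/C, so
    y(x) = C cosh((x − a)/C),
the catenary. The constants C and a are fixed by the two endpoint conditions (and, for the hanging-chain problem, the length constraint selects C).
Now fit the given data. The endpoints x = ±2 are symmetric at equal height, so the catenary is even about its minimum: a = 0 and y(x) = C cosh(x/C). The lowest point is y(0) = C cosh(0) = C, and we are told y(0) = 11, so C = 11. Therefore
    y(x) = 11 cosh(x/11),
and at the endpoints
    y(±2) = 11 cosh(2/11).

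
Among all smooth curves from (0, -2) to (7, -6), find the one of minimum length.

Arc-length functional: J[y] = ∫ sqrt(1 + (y')^2) dx.
Lagrangian L = sqrt(1 + (y')^2) has no explicit y dependence, so ∂L/∂y = 0 and the Euler-Lagrange equation gives
    d/dx( y' / sqrt(1 + (y')^2) ) = 0  ⇒  y' / sqrt(1 + (y')^2) = const.
Hence y' is constant, so y(x) is affine.
Fitting the endpoints (0, -2) and (7, -6):
    slope m = ((-6) − (-2)) / (7 − 0) = -4/7,
    intercept c = (-2) − m·0 = -2.
Extremal: y(x) = (-4/7) x - 2.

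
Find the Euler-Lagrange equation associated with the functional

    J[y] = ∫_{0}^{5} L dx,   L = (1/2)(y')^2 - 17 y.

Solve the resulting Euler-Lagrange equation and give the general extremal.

The Lagrangian is L = (1/2)(y')^2 - 17 y.
∂L/∂y = -17.
∂L/∂y' = y'.
The Euler-Lagrange equation d/dx(∂L/∂y') − ∂L/∂y = 0 becomes:
    y'' + 17 = 0
General solution: y(x) = -(17/2) x^2 + A x + B, where A and B are arbitrary constants fixed by the endpoint conditions.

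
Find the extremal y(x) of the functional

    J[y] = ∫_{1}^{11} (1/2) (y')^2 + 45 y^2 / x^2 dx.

The Lagrangian is L = (1/2) (y')^2 + 45 y^2 / x^2.
Compute ∂L/∂y = 90y/x^2, ∂L/∂y' = y'.
The Euler-Lagrange equation d/dx(∂L/∂y') − ∂L/∂y = 0 reduces to
    y'' − 90/x^2 · y = 0  (x > 0).
Its general solution is
    y(x) = A x^10 + B x^(-9),
with A, B fixed by the endpoint conditions.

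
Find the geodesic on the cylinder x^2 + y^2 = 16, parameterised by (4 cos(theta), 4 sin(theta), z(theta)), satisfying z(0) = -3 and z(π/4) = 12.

Parameterise the cylinder of radius R = 4 as
    r(θ) = (4 cos θ, 4 sin θ, z(θ)).
The arc-length element is
    ds = sqrt(16 + (dz/dθ)^2) dθ,
so the Lagrangian is L = sqrt(16 + z'^2).
L depends on z' only, not on z or θ, so ∂L/∂z = 0 and
    ∂L/∂z' = z' / sqrt(16 + z'^2).
The Euler-Lagrange equation gives
    d/dθ( z' / sqrt(16 + z'^2) ) = 0,
so z' is constant. Integrating once:
    z(θ) = a θ + b,
a helix on the cylinder (a straight line when the cylinder is unrolled). The constants a, b are determined by the endpoint conditions.
With endpoint conditions z(0) = -3 and z(π/4) = 12: from z(0) = b we get b = -3, and a·π/4 + -3 = 12 gives a = 60/π, so
    z(θ) = (60/π) θ − 3.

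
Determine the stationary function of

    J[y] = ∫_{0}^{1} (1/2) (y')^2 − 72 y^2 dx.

The Lagrangian is L = (1/2) (y')^2 − 72 y^2.
Compute ∂L/∂y = -144y, ∂L/∂y' = y'.
The Euler-Lagrange equation d/dx(∂L/∂y') − ∂L/∂y = 0 reduces to
    y'' + 144 y = 0.
Its general solution is
    y(x) = A sin(12x) + B cos(12x),
with A, B fixed by the endpoint conditions.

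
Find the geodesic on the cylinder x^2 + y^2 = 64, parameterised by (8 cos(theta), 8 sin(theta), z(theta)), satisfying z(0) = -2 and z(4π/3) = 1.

Parameterise the cylinder of radius R = 8 as
    r(θ) = (8 cos θ, 8 sin θ, z(θ)).
The arc-length element is
    ds = sqrt(64 + (dz/dθ)^2) dθ,
so the Lagrangian is L = sqrt(64 + z'^2).
L depends on z' only, not on z or θ, so ∂L/∂z = 0 and
    ∂L/∂z' = z' / sqrt(64 + z'^2).
The Euler-Lagrange equation gives
    d/dθ( z' / sqrt(64 + z'^2) ) = 0,
so z' is constant. Integrating once:
    z(θ) = a θ + b,
a helix on the cylinder (a straight line when the cylinder is unrolled). The constants a, b are determined by the endpoint conditions.
With endpoint conditions z(0) = -2 and z(4π/3) = 1: from z(0) = b we get b = -2, and a·4π/3 + -2 = 1 gives a = 9/(4π), so
    z(θ) = (9/(4π)) θ − 2.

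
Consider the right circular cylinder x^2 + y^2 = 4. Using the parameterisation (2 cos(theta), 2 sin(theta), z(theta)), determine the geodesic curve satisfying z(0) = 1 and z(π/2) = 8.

Parameterise the cylinder of radius R = 2 as
    r(θ) = (2 cos θ, 2 sin θ, z(θ)).
The arc-length element is
    ds = sqrt(4 + (dz/dθ)^2) dθ,
so the Lagrangian is L = sqrt(4 + z'^2).
L depends on z' only, not on z or θ, so ∂L/∂z = 0 and
    ∂L/∂z' = z' / sqrt(4 + z'^2).
The Euler-Lagrange equation gives
    d/dθ( z' / sqrt(4 + z'^2) ) = 0,
so z' is constant. Integrating once:
    z(θ) = a θ + b,
a helix on the cylinder (a straight line when the cylinder is unrolled). The constants a, b are determined by the endpoint conditions.
With endpoint conditions z(0) = 1 and z(π/2) = 8: from z(0) = b we get b = 1, and a·π/2 + 1 = 8 gives a = 14/π, so
    z(θ) = (14/π) θ + 1.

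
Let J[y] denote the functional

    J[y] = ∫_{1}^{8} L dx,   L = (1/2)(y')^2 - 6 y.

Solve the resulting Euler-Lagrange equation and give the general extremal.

The Lagrangian is L = (1/2)(y')^2 - 6 y.
∂L/∂y = -6.
∂L/∂y' = y'.
The Euler-Lagrange equation d/dx(∂L/∂y') − ∂L/∂y = 0 becomes:
    y'' + 6 = 0
General solution: y(x) = -3 x^2 + A x + B, where A and B are arbitrary constants fixed by the endpoint conditions.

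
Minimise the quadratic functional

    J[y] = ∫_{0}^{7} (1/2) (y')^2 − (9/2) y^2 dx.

The Lagrangian is L = (1/2) (y')^2 − (9/2) y^2.
Compute ∂L/∂y = -9y, ∂L/∂y' = y'.
The Euler-Lagrange equation d/dx(∂L/∂y') − ∂L/∂y = 0 reduces to
    y'' + 9 y = 0.
Its general solution is
    y(x) = A sin(3x) + B cos(3x),
with A, B fixed by the endpoint conditions.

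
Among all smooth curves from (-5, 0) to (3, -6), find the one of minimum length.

Arc-length functional: J[y] = ∫ sqrt(1 + (y')^2) dx.
Lagrangian L = sqrt(1 + (y')^2) has no explicit y dependence, so ∂L/∂y = 0 and the Euler-Lagrange equation gives
    d/dx( y' / sqrt(1 + (y')^2) ) = 0  ⇒  y' / sqrt(1 + (y')^2) = const.
Hence y' is constant, so y(x) is affine.
Fitting the endpoints (-5, 0) and (3, -6):
    slope m = ((-6) − 0) / (3 − (-5)) = -3/4,
    intercept c = 0 − m·(-5) = -15/4.
Extremal: y(x) = (-3/4) x - 15/4.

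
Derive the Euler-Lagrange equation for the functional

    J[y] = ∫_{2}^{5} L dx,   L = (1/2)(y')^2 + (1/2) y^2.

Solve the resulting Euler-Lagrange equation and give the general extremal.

The Lagrangian is L = (1/2)(y')^2 + (1/2) y^2.
∂L/∂y = y.
∂L/∂y' = y'.
The Euler-Lagrange equation d/dx(∂L/∂y') − ∂L/∂y = 0 becomes:
    y'' - y = 0
General solution: y(x) = A e^x + B e^(-x), where A and B are arbitrary constants fixed by the endpoint conditions.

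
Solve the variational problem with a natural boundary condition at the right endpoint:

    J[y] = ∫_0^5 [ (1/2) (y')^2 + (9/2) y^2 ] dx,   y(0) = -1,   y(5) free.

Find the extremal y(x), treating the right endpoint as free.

The Lagrangian L = (1/2) (y')^2 + (9/2) y^2 gives
    ∂L/∂y = 9 y,   ∂L/∂y' = y'.
Euler-Lagrange: y'' − 9 y = 0.
With k = 3, the general solution is
    y(x) = A cosh(3 x) + B sinh(3 x).
Fixed left endpoint y(0) = -1 ⇒ A = -1.
The right endpoint x = 5 is free, so the natural (transversality) condition is ∂L/∂y' |_{x=5} = 0, i.e. y'(5) = 0.
Compute y'(x) = A k sinh(k x) + B k cosh(k x), so
    y'(5) = A k sinh(k·5) + B k cosh(k·5) = 0
    ⇒ B = −A tanh(k·5) = tanh(3·5).
Therefore the extremal is
    y(x) = −cosh(3 x) + tanh(3·5) sinh(3 x).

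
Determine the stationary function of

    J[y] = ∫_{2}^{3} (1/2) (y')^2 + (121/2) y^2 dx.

The Lagrangian is L = (1/2) (y')^2 + (121/2) y^2.
Compute ∂L/∂y = 121y, ∂L/∂y' = y'.
The Euler-Lagrange equation d/dx(∂L/∂y') − ∂L/∂y = 0 reduces to
    y'' − 121 y = 0.
Its general solution is
    y(x) = A e^(11x) + B e^(−11x),
with A, B fixed by the endpoint conditions.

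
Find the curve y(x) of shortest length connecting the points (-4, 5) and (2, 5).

Arc-length functional: J[y] = ∫ sqrt(1 + (y')^2) dx.
Lagrangian L = sqrt(1 + (y')^2) has no explicit y dependence, so ∂L/∂y = 0 and the Euler-Lagrange equation gives
    d/dx( y' / sqrt(1 + (y')^2) ) = 0  ⇒  y' / sqrt(1 + (y')^2) = const.
Hence y' is constant, so y(x) is affine.
Fitting the endpoints (-4, 5) and (2, 5):
    slope m = (5 − 5) / (2 − (-4)) = 0,
    intercept c = 5 − m·(-4) = 5.
Extremal: y(x) = 5.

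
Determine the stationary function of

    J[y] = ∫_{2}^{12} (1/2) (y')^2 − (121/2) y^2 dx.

The Lagrangian is L = (1/2) (y')^2 − (121/2) y^2.
Compute ∂L/∂y = -121y, ∂L/∂y' = y'.
The Euler-Lagrange equation d/dx(∂L/∂y') − ∂L/∂y = 0 reduces to
    y'' + 121 y = 0.
Its general solution is
    y(x) = A sin(11x) + B cos(11x),
with A, B fixed by the endpoint conditions.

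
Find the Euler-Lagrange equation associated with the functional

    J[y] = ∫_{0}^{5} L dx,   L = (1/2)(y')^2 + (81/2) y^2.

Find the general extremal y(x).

The Lagrangian is L = (1/2)(y')^2 + (81/2) y^2.
∂L/∂y = 81y.
∂L/∂y' = y'.
The Euler-Lagrange equation d/dx(∂L/∂y') − ∂L/∂y = 0 becomes:
    y'' - 81 y = 0
General solution: y(x) = A e^(9x) + B e^(-9x), where A and B are arbitrary constants fixed by the endpoint conditions.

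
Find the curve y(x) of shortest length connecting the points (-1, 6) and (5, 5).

Arc-length functional: J[y] = ∫ sqrt(1 + (y')^2) dx.
Lagrangian L = sqrt(1 + (y')^2) has no explicit y dependence, so ∂L/∂y = 0 and the Euler-Lagrange equation gives
    d/dx( y' / sqrt(1 + (y')^2) ) = 0  ⇒  y' / sqrt(1 + (y')^2) = const.
Hence y' is constant, so y(x) is affine.
Fitting the endpoints (-1, 6) and (5, 5):
    slope m = (5 − 6) / (5 − (-1)) = -1/6,
    intercept c = 6 − m·(-1) = 35/6.
Extremal: y(x) = (-1/6) x + 35/6.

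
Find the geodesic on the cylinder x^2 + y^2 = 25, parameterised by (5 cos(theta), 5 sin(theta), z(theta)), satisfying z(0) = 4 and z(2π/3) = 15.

Parameterise the cylinder of radius R = 5 as
    r(θ) = (5 cos θ, 5 sin θ, z(θ)).
The arc-length element is
    ds = sqrt(25 + (dz/dθ)^2) dθ,
so the Lagrangian is L = sqrt(25 + z'^2).
L depends on z' only, not on z or θ, so ∂L/∂z = 0 and
    ∂L/∂z' = z' / sqrt(25 + z'^2).
The Euler-Lagrange equation gives
    d/dθ( z' / sqrt(25 + z'^2) ) = 0,
so z' is constant. Integrating once:
    z(θ) = a θ + b,
a helix on the cylinder (a straight line when the cylinder is unrolled). The constants a, b are determined by the endpoint conditions.
With endpoint conditions z(0) = 4 and z(2π/3) = 15: from z(0) = b we get b = 4, and a·2π/3 + 4 = 15 gives a = 33/(2π), so
    z(θ) = (33/(2π)) θ + 4.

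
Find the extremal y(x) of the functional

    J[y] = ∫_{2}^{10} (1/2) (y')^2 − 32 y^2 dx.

The Lagrangian is L = (1/2) (y')^2 − 32 y^2.
Compute ∂L/∂y = -64y, ∂L/∂y' = y'.
The Euler-Lagrange equation d/dx(∂L/∂y') − ∂L/∂y = 0 reduces to
    y'' + 64 y = 0.
Its general solution is
    y(x) = A sin(8x) + B cos(8x),
with A, B fixed by the endpoint conditions.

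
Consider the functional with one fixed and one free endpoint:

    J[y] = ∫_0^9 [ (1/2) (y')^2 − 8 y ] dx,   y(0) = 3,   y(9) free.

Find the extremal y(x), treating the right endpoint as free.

The Lagrangian L = (1/2) (y')^2 − 8 y gives
    ∂L/∂y = −8,   ∂L/∂y' = y'.
Euler-Lagrange: d/dx(y') − (−8) = 0, i.e. y'' + 8 = 0, so
    y(x) = −(8/2) x^2 + C1 x + C2.
Fixed left endpoint y(0) = 3 ⇒ C2 = 3.
The right endpoint x = 9 is free, so the natural (transversality) condition is ∂L/∂y' |_{x=9} = 0, i.e. y'(9) = 0.
Compute y'(x) = −8 x + C1, so y'(9) = −72 + C1 = 0 ⇒ C1 = 72.
Therefore the extremal is
    y(x) = −4 x^2 + 72 x + 3.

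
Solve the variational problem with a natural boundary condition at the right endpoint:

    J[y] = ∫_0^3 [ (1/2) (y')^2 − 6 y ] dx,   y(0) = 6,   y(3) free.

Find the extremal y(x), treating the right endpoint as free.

The Lagrangian L = (1/2) (y')^2 − 6 y gives
    ∂L/∂y = −6,   ∂L/∂y' = y'.
Euler-Lagrange: d/dx(y') − (−6) = 0, i.e. y'' + 6 = 0, so
    y(x) = −(6/2) x^2 + C1 x + C2.
Fixed left endpoint y(0) = 6 ⇒ C2 = 6.
The right endpoint x = 3 is free, so the natural (transversality) condition is ∂L/∂y' |_{x=3} = 0, i.e. y'(3) = 0.
Compute y'(x) = −6 x + C1, so y'(3) = −18 + C1 = 0 ⇒ C1 = 18.
Therefore the extremal is
    y(x) = −3 x^2 + 18 x + 6.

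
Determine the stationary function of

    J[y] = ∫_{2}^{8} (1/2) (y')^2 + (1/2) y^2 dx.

The Lagrangian is L = (1/2) (y')^2 + (1/2) y^2.
Compute ∂L/∂y = y, ∂L/∂y' = y'.
The Euler-Lagrange equation d/dx(∂L/∂y') − ∂L/∂y = 0 reduces to
    y'' − y = 0.
Its general solution is
    y(x) = A e^x + B e^(−x),
with A, B fixed by the endpoint conditions.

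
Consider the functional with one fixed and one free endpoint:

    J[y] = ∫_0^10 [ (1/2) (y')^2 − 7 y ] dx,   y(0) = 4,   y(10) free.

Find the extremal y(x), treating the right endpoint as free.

The Lagrangian L = (1/2) (y')^2 − 7 y gives
    ∂L/∂y = −7,   ∂L/∂y' = y'.
Euler-Lagrange: d/dx(y') − (−7) = 0, i.e. y'' + 7 = 0, so
    y(x) = −(7/2) x^2 + C1 x + C2.
Fixed left endpoint y(0) = 4 ⇒ C2 = 4.
The right endpoint x = 10 is free, so the natural (transversality) condition is ∂L/∂y' |_{x=10} = 0, i.e. y'(10) = 0.
Compute y'(x) = −7 x + C1, so y'(10) = −70 + C1 = 0 ⇒ C1 = 70.
Therefore the extremal is
    y(x) = −(7/2) x^2 + 70 x + 4.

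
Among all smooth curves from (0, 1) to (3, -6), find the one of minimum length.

Arc-length functional: J[y] = ∫ sqrt(1 + (y')^2) dx.
Lagrangian L = sqrt(1 + (y')^2) has no explicit y dependence, so ∂L/∂y = 0 and the Euler-Lagrange equation gives
    d/dx( y' / sqrt(1 + (y')^2) ) = 0  ⇒  y' / sqrt(1 + (y')^2) = const.
Hence y' is constant, so y(x) is affine.
Fitting the endpoints (0, 1) and (3, -6):
    slope m = ((-6) − 1) / (3 − 0) = -7/3,
    intercept c = 1 − m·0 = 1.
Extremal: y(x) = (-7/3) x + 1.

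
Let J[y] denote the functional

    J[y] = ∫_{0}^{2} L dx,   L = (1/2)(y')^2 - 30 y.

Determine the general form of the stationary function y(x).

The Lagrangian is L = (1/2)(y')^2 - 30 y.
∂L/∂y = -30.
∂L/∂y' = y'.
The Euler-Lagrange equation d/dx(∂L/∂y') − ∂L/∂y = 0 becomes:
    y'' + 30 = 0
General solution: y(x) = -15 x^2 + A x + B, where A and B are arbitrary constants fixed by the endpoint conditions.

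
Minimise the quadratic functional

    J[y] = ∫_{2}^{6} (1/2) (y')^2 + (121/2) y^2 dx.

The Lagrangian is L = (1/2) (y')^2 + (121/2) y^2.
Compute ∂L/∂y = 121y, ∂L/∂y' = y'.
The Euler-Lagrange equation d/dx(∂L/∂y') − ∂L/∂y = 0 reduces to
    y'' − 121 y = 0.
Its general solution is
    y(x) = A e^(11x) + B e^(−11x),
with A, B fixed by the endpoint conditions.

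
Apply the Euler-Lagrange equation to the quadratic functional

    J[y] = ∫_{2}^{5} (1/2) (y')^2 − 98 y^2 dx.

The Lagrangian is L = (1/2) (y')^2 − 98 y^2.
Compute ∂L/∂y = -196y, ∂L/∂y' = y'.
The Euler-Lagrange equation d/dx(∂L/∂y') − ∂L/∂y = 0 reduces to
    y'' + 196 y = 0.
Its general solution is
    y(x) = A sin(14x) + B cos(14x),
with A, B fixed by the endpoint conditions.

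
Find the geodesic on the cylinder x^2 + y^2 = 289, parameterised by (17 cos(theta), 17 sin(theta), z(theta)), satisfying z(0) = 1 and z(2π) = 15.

Parameterise the cylinder of radius R = 17 as
    r(θ) = (17 cos θ, 17 sin θ, z(θ)).
The arc-length element is
    ds = sqrt(289 + (dz/dθ)^2) dθ,
so the Lagrangian is L = sqrt(289 + z'^2).
L depends on z' only, not on z or θ, so ∂L/∂z = 0 and
    ∂L/∂z' = z' / sqrt(289 + z'^2).
The Euler-Lagrange equation gives
    d/dθ( z' / sqrt(289 + z'^2) ) = 0,
so z' is constant. Integrating once:
    z(θ) = a θ + b,
a helix on the cylinder (a straight line when the cylinder is unrolled). The constants a, b are determined by the endpoint conditions.
With endpoint conditions z(0) = 1 and z(2π) = 15: from z(0) = b we get b = 1, and a·2π + 1 = 15 gives a = 7/π, so
    z(θ) = (7/π) θ + 1.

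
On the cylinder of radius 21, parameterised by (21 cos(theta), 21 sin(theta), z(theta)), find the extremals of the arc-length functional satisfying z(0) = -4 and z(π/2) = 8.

Parameterise the cylinder of radius R = 21 as
    r(θ) = (21 cos θ, 21 sin θ, z(θ)).
The arc-length element is
    ds = sqrt(441 + (dz/dθ)^2) dθ,
so the Lagrangian is L = sqrt(441 + z'^2).
L depends on z' only, not on z or θ, so ∂L/∂z = 0 and
    ∂L/∂z' = z' / sqrt(441 + z'^2).
The Euler-Lagrange equation gives
    d/dθ( z' / sqrt(441 + z'^2) ) = 0,
so z' is constant. Integrating once:
    z(θ) = a θ + b,
a helix on the cylinder (a straight line when the cylinder is unrolled). The constants a, b are determined by the endpoint conditions.
With endpoint conditions z(0) = -4 and z(π/2) = 8: from z(0) = b we get b = -4, and a·π/2 + -4 = 8 gives a = 24/π, so
    z(θ) = (24/π) θ − 4.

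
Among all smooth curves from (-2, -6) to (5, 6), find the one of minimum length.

Arc-length functional: J[y] = ∫ sqrt(1 + (y')^2) dx.
Lagrangian L = sqrt(1 + (y')^2) has no explicit y dependence, so ∂L/∂y = 0 and the Euler-Lagrange equation gives
    d/dx( y' / sqrt(1 + (y')^2) ) = 0  ⇒  y' / sqrt(1 + (y')^2) = const.
Hence y' is constant, so y(x) is affine.
Fitting the endpoints (-2, -6) and (5, 6):
    slope m = (6 − (-6)) / (5 − (-2)) = 12/7,
    intercept c = (-6) − m·(-2) = -18/7.
Extremal: y(x) = (12/7) x - 18/7.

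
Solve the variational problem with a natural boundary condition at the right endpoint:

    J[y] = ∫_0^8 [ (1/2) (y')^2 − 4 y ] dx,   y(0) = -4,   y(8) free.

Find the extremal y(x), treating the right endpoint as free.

The Lagrangian L = (1/2) (y')^2 − 4 y gives
    ∂L/∂y = −4,   ∂L/∂y' = y'.
Euler-Lagrange: d/dx(y') − (−4) = 0, i.e. y'' + 4 = 0, so
    y(x) = −(4/2) x^2 + C1 x + C2.
Fixed left endpoint y(0) = -4 ⇒ C2 = -4.
The right endpoint x = 8 is free, so the natural (transversality) condition is ∂L/∂y' |_{x=8} = 0, i.e. y'(8) = 0.
Compute y'(x) = −4 x + C1, so y'(8) = −32 + C1 = 0 ⇒ C1 = 32.
Therefore the extremal is
    y(x) = −2 x^2 + 32 x − 4.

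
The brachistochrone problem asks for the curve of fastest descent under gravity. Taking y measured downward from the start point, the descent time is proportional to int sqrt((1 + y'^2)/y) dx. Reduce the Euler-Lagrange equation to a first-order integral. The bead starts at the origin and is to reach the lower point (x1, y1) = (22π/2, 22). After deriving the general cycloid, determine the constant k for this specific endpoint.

The Lagrangian L = sqrt((1 + y'^2) / y) has no explicit x dependence, so the Beltrami identity applies:
    L − y' ∂L/∂y' = C.
Compute ∂L/∂y' = y' / sqrt(y (1 + y'^2)).
Substitute:
    sqrt((1 + y'^2)/y) − y'·y' / sqrt(y (1 + y'^2))
    = (1 + y'^2) / sqrt(y (1 + y'^2)) − y'^2 / sqrt(y (1 + y'^2))
    = 1 / sqrt(y (1 + y'^2)) = C.
Squaring and rearranging gives the first integral
    y (1 + y'^2) = 1/C^2 =: k   (constant).
Solving this first-order ODE by the substitution
    y = (k/2)(1 − cos θ)
yields the cycloid parameterisation
    x(θ) = (k/2)(θ − sin θ),   y(θ) = (k/2)(1 − cos θ).
The constant k is fixed by the endpoint condition.
Now fit the given lower endpoint (x1, y1) = (22π/2, 22). At the bottom of the first arch (θ = π), the parametric equations give
    y(π) = (k/2)(1 − cos π) = k,
    x(π) = (k/2)(π − sin π) = kπ/2.
Matching y(π) = 22 gives k = 22, consistent with x(π) = 22π/2. Therefore the specific cycloid is
    x(θ) = (22/2)(θ − sin θ),   y(θ) = (22/2)(1 − cos θ).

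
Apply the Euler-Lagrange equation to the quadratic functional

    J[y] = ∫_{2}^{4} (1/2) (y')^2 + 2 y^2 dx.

The Lagrangian is L = (1/2) (y')^2 + 2 y^2.
Compute ∂L/∂y = 4y, ∂L/∂y' = y'.
The Euler-Lagrange equation d/dx(∂L/∂y') − ∂L/∂y = 0 reduces to
    y'' − 4 y = 0.
Its general solution is
    y(x) = A e^(2x) + B e^(−2x),
with A, B fixed by the endpoint conditions.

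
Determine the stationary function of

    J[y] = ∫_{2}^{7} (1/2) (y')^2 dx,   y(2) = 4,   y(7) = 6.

The Lagrangian is L = (1/2) (y')^2.
Compute ∂L/∂y = 0, ∂L/∂y' = y'.
The Euler-Lagrange equation d/dx(∂L/∂y') − ∂L/∂y = 0 reduces to
    y'' = 0.
Its general solution is
    y(x) = A x + B,
with A, B fixed by the endpoint conditions.
Applying the endpoint conditions y(2) = 4 and y(7) = 6: solve A·2 + B = 4 and A·7 + B = 6. Subtracting gives A(7 − 2) = 6 − 4, so A = 2/5, and B = 4 − A·2 = 16/5. Therefore
    y(x) = (2/5) x + 16/5.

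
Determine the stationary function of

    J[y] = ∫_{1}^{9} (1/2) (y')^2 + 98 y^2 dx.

The Lagrangian is L = (1/2) (y')^2 + 98 y^2.
Compute ∂L/∂y = 196y, ∂L/∂y' = y'.
The Euler-Lagrange equation d/dx(∂L/∂y') − ∂L/∂y = 0 reduces to
    y'' − 196 y = 0.
Its general solution is
    y(x) = A e^(14x) + B e^(−14x),
with A, B fixed by the endpoint conditions.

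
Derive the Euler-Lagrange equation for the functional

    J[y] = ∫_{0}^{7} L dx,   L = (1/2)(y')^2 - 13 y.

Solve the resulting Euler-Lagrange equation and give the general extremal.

The Lagrangian is L = (1/2)(y')^2 - 13 y.
∂L/∂y = -13.
∂L/∂y' = y'.
The Euler-Lagrange equation d/dx(∂L/∂y') − ∂L/∂y = 0 becomes:
    y'' + 13 = 0
General solution: y(x) = -(13/2) x^2 + A x + B, where A and B are arbitrary constants fixed by the endpoint conditions.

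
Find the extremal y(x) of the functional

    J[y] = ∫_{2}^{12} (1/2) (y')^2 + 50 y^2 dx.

The Lagrangian is L = (1/2) (y')^2 + 50 y^2.
Compute ∂L/∂y = 100y, ∂L/∂y' = y'.
The Euler-Lagrange equation d/dx(∂L/∂y') − ∂L/∂y = 0 reduces to
    y'' − 100 y = 0.
Its general solution is
    y(x) = A e^(10x) + B e^(−10x),
with A, B fixed by the endpoint conditions.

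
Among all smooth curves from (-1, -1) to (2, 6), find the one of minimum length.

Arc-length functional: J[y] = ∫ sqrt(1 + (y')^2) dx.
Lagrangian L = sqrt(1 + (y')^2) has no explicit y dependence, so ∂L/∂y = 0 and the Euler-Lagrange equation gives
    d/dx( y' / sqrt(1 + (y')^2) ) = 0  ⇒  y' / sqrt(1 + (y')^2) = const.
Hence y' is constant, so y(x) is affine.
Fitting the endpoints (-1, -1) and (2, 6):
    slope m = (6 − (-1)) / (2 − (-1)) = 7/3,
    intercept c = (-1) − m·(-1) = 4/3.
Extremal: y(x) = (7/3) x + 4/3.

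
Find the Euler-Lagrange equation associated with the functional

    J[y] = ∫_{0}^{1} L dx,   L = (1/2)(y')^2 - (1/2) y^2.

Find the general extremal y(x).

The Lagrangian is L = (1/2)(y')^2 - (1/2) y^2.
∂L/∂y = -y.
∂L/∂y' = y'.
The Euler-Lagrange equation d/dx(∂L/∂y') − ∂L/∂y = 0 becomes:
    y'' + y = 0
General solution: y(x) = A sin(x) + B cos(x), where A and B are arbitrary constants fixed by the endpoint conditions.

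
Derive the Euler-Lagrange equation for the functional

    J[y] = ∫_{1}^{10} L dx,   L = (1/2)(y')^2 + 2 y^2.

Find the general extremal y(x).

The Lagrangian is L = (1/2)(y')^2 + 2 y^2.
∂L/∂y = 4y.
∂L/∂y' = y'.
The Euler-Lagrange equation d/dx(∂L/∂y') − ∂L/∂y = 0 becomes:
    y'' - 4 y = 0
General solution: y(x) = A e^(2x) + B e^(-2x), where A and B are arbitrary constants fixed by the endpoint conditions.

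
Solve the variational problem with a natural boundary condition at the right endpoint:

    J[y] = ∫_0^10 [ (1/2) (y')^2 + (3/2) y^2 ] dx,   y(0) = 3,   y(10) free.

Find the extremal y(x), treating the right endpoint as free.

The Lagrangian L = (1/2) (y')^2 + (3/2) y^2 gives
    ∂L/∂y = 3 y,   ∂L/∂y' = y'.
Euler-Lagrange: y'' − 3 y = 0.
With k = sqrt(3), the general solution is
    y(x) = A cosh(sqrt(3) x) + B sinh(sqrt(3) x).
Fixed left endpoint y(0) = 3 ⇒ A = 3.
The right endpoint x = 10 is free, so the natural (transversality) condition is ∂L/∂y' |_{x=10} = 0, i.e. y'(10) = 0.
Compute y'(x) = A k sinh(k x) + B k cosh(k x), so
    y'(10) = A k sinh(k·10) + B k cosh(k·10) = 0
    ⇒ B = −A tanh(k·10) = − 3 tanh(sqrt(3)·10).
Therefore the extremal is
    y(x) = 3 cosh(sqrt(3) x) − 3 tanh(sqrt(3)·10) sinh(sqrt(3) x).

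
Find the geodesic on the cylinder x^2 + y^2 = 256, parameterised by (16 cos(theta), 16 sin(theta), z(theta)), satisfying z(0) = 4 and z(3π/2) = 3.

Parameterise the cylinder of radius R = 16 as
    r(θ) = (16 cos θ, 16 sin θ, z(θ)).
The arc-length element is
    ds = sqrt(256 + (dz/dθ)^2) dθ,
so the Lagrangian is L = sqrt(256 + z'^2).
L depends on z' only, not on z or θ, so ∂L/∂z = 0 and
    ∂L/∂z' = z' / sqrt(256 + z'^2).
The Euler-Lagrange equation gives
    d/dθ( z' / sqrt(256 + z'^2) ) = 0,
so z' is constant. Integrating once:
    z(θ) = a θ + b,
a helix on the cylinder (a straight line when the cylinder is unrolled). The constants a, b are determined by the endpoint conditions.
With endpoint conditions z(0) = 4 and z(3π/2) = 3: from z(0) = b we get b = 4, and a·3π/2 + 4 = 3 gives a = -2/(3π), so
    z(θ) = (-2/(3π)) θ + 4.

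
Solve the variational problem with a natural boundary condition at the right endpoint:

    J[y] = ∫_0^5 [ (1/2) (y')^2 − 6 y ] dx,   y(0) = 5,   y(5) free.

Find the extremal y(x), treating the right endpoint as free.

The Lagrangian L = (1/2) (y')^2 − 6 y gives
    ∂L/∂y = −6,   ∂L/∂y' = y'.
Euler-Lagrange: d/dx(y') − (−6) = 0, i.e. y'' + 6 = 0, so
    y(x) = −(6/2) x^2 + C1 x + C2.
Fixed left endpoint y(0) = 5 ⇒ C2 = 5.
The right endpoint x = 5 is free, so the natural (transversality) condition is ∂L/∂y' |_{x=5} = 0, i.e. y'(5) = 0.
Compute y'(x) = −6 x + C1, so y'(5) = −30 + C1 = 0 ⇒ C1 = 30.
Therefore the extremal is
    y(x) = −3 x^2 + 30 x + 5.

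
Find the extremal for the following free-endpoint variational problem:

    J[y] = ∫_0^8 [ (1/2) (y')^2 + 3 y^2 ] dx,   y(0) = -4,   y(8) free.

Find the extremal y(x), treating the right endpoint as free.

The Lagrangian L = (1/2) (y')^2 + 3 y^2 gives
    ∂L/∂y = 6 y,   ∂L/∂y' = y'.
Euler-Lagrange: y'' − 6 y = 0.
With k = sqrt(6), the general solution is
    y(x) = A cosh(sqrt(6) x) + B sinh(sqrt(6) x).
Fixed left endpoint y(0) = -4 ⇒ A = -4.
The right endpoint x = 8 is free, so the natural (transversality) condition is ∂L/∂y' |_{x=8} = 0, i.e. y'(8) = 0.
Compute y'(x) = A k sinh(k x) + B k cosh(k x), so
    y'(8) = A k sinh(k·8) + B k cosh(k·8) = 0
    ⇒ B = −A tanh(k·8) = 4 tanh(sqrt(6)·8).
Therefore the extremal is
    y(x) = −4 cosh(sqrt(6) x) + 4 tanh(sqrt(6)·8) sinh(sqrt(6) x).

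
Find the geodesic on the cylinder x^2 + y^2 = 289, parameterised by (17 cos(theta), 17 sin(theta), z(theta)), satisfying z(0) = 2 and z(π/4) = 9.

Parameterise the cylinder of radius R = 17 as
    r(θ) = (17 cos θ, 17 sin θ, z(θ)).
The arc-length element is
    ds = sqrt(289 + (dz/dθ)^2) dθ,
so the Lagrangian is L = sqrt(289 + z'^2).
L depends on z' only, not on z or θ, so ∂L/∂z = 0 and
    ∂L/∂z' = z' / sqrt(289 + z'^2).
The Euler-Lagrange equation gives
    d/dθ( z' / sqrt(289 + z'^2) ) = 0,
so z' is constant. Integrating once:
    z(θ) = a θ + b,
a helix on the cylinder (a straight line when the cylinder is unrolled). The constants a, b are determined by the endpoint conditions.
With endpoint conditions z(0) = 2 and z(π/4) = 9: from z(0) = b we get b = 2, and a·π/4 + 2 = 9 gives a = 28/π, so
    z(θ) = (28/π) θ + 2.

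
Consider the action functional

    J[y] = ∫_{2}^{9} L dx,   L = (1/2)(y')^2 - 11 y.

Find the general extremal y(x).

The Lagrangian is L = (1/2)(y')^2 - 11 y.
∂L/∂y = -11.
∂L/∂y' = y'.
The Euler-Lagrange equation d/dx(∂L/∂y') − ∂L/∂y = 0 becomes:
    y'' + 11 = 0
General solution: y(x) = -(11/2) x^2 + A x + B, where A and B are arbitrary constants fixed by the endpoint conditions.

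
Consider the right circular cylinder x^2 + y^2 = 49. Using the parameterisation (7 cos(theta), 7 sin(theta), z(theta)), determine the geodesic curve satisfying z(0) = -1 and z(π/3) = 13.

Parameterise the cylinder of radius R = 7 as
    r(θ) = (7 cos θ, 7 sin θ, z(θ)).
The arc-length element is
    ds = sqrt(49 + (dz/dθ)^2) dθ,
so the Lagrangian is L = sqrt(49 + z'^2).
L depends on z' only, not on z or θ, so ∂L/∂z = 0 and
    ∂L/∂z' = z' / sqrt(49 + z'^2).
The Euler-Lagrange equation gives
    d/dθ( z' / sqrt(49 + z'^2) ) = 0,
so z' is constant. Integrating once:
    z(θ) = a θ + b,
a helix on the cylinder (a straight line when the cylinder is unrolled). The constants a, b are determined by the endpoint conditions.
With endpoint conditions z(0) = -1 and z(π/3) = 13: from z(0) = b we get b = -1, and a·π/3 + -1 = 13 gives a = 42/π, so
    z(θ) = (42/π) θ − 1.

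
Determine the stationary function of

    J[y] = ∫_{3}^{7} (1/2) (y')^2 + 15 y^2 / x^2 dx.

The Lagrangian is L = (1/2) (y')^2 + 15 y^2 / x^2.
Compute ∂L/∂y = 30y/x^2, ∂L/∂y' = y'.
The Euler-Lagrange equation d/dx(∂L/∂y') − ∂L/∂y = 0 reduces to
    y'' − 30/x^2 · y = 0  (x > 0).
Its general solution is
    y(x) = A x^6 + B x^(-5),
with A, B fixed by the endpoint conditions.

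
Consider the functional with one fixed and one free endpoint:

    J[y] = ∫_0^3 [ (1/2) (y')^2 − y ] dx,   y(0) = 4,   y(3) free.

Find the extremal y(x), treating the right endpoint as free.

The Lagrangian L = (1/2) (y')^2 − y gives
    ∂L/∂y = −1,   ∂L/∂y' = y'.
Euler-Lagrange: d/dx(y') − (−1) = 0, i.e. y'' + 1 = 0, so
    y(x) = −(1/2) x^2 + C1 x + C2.
Fixed left endpoint y(0) = 4 ⇒ C2 = 4.
The right endpoint x = 3 is free, so the natural (transversality) condition is ∂L/∂y' |_{x=3} = 0, i.e. y'(3) = 0.
Compute y'(x) = −1 x + C1, so y'(3) = −3 + C1 = 0 ⇒ C1 = 3.
Therefore the extremal is
    y(x) = −x^2/2 + 3 x + 4.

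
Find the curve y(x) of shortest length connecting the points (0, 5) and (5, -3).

Arc-length functional: J[y] = ∫ sqrt(1 + (y')^2) dx.
Lagrangian L = sqrt(1 + (y')^2) has no explicit y dependence, so ∂L/∂y = 0 and the Euler-Lagrange equation gives
    d/dx( y' / sqrt(1 + (y')^2) ) = 0  ⇒  y' / sqrt(1 + (y')^2) = const.
Hence y' is constant, so y(x) is affine.
Fitting the endpoints (0, 5) and (5, -3):
    slope m = ((-3) − 5) / (5 − 0) = -8/5,
    intercept c = 5 − m·0 = 5.
Extremal: y(x) = (-8/5) x + 5.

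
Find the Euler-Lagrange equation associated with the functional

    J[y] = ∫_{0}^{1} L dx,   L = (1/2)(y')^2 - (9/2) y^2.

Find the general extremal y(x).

The Lagrangian is L = (1/2)(y')^2 - (9/2) y^2.
∂L/∂y = -9y.
∂L/∂y' = y'.
The Euler-Lagrange equation d/dx(∂L/∂y') − ∂L/∂y = 0 becomes:
    y'' + 9 y = 0
General solution: y(x) = A sin(3x) + B cos(3x), where A and B are arbitrary constants fixed by the endpoint conditions.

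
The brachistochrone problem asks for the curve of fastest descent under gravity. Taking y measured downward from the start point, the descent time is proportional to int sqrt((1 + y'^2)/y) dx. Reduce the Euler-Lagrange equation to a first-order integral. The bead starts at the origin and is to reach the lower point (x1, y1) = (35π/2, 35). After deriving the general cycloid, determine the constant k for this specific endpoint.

The Lagrangian L = sqrt((1 + y'^2) / y) has no explicit x dependence, so the Beltrami identity applies:
    L − y' ∂L/∂y' = C.
Compute ∂L/∂y' = y' / sqrt(y (1 + y'^2)).
Substitute:
    sqrt((1 + y'^2)/y) − y'·y' / sqrt(y (1 + y'^2))
    = (1 + y'^2) / sqrt(y (1 + y'^2)) − y'^2 / sqrt(y (1 + y'^2))
    = 1 / sqrt(y (1 + y'^2)) = C.
Squaring and rearranging gives the first integral
    y (1 + y'^2) = 1/C^2 =: k   (constant).
Solving this first-order ODE by the substitution
    y = (k/2)(1 − cos θ)
yields the cycloid parameterisation
    x(θ) = (k/2)(θ − sin θ),   y(θ) = (k/2)(1 − cos θ).
The constant k is fixed by the endpoint condition.
Now fit the given lower endpoint (x1, y1) = (35π/2, 35). At the bottom of the first arch (θ = π), the parametric equations give
    y(π) = (k/2)(1 − cos π) = k,
    x(π) = (k/2)(π − sin π) = kπ/2.
Matching y(π) = 35 gives k = 35, consistent with x(π) = 35π/2. Therefore the specific cycloid is
    x(θ) = (35/2)(θ − sin θ),   y(θ) = (35/2)(1 − cos θ).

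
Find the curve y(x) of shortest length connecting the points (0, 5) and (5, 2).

Arc-length functional: J[y] = ∫ sqrt(1 + (y')^2) dx.
Lagrangian L = sqrt(1 + (y')^2) has no explicit y dependence, so ∂L/∂y = 0 and the Euler-Lagrange equation gives
    d/dx( y' / sqrt(1 + (y')^2) ) = 0  ⇒  y' / sqrt(1 + (y')^2) = const.
Hence y' is constant, so y(x) is affine.
Fitting the endpoints (0, 5) and (5, 2):
    slope m = (2 − 5) / (5 − 0) = -3/5,
    intercept c = 5 − m·0 = 5.
Extremal: y(x) = (-3/5) x + 5.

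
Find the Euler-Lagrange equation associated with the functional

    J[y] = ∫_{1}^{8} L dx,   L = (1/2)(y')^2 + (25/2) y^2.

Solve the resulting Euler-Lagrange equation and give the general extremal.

The Lagrangian is L = (1/2)(y')^2 + (25/2) y^2.
∂L/∂y = 25y.
∂L/∂y' = y'.
The Euler-Lagrange equation d/dx(∂L/∂y') − ∂L/∂y = 0 becomes:
    y'' - 25 y = 0
General solution: y(x) = A e^(5x) + B e^(-5x), where A and B are arbitrary constants fixed by the endpoint conditions.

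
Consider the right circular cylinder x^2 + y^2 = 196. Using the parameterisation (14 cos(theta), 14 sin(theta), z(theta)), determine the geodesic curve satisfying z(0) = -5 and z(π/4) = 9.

Parameterise the cylinder of radius R = 14 as
    r(θ) = (14 cos θ, 14 sin θ, z(θ)).
The arc-length element is
    ds = sqrt(196 + (dz/dθ)^2) dθ,
so the Lagrangian is L = sqrt(196 + z'^2).
L depends on z' only, not on z or θ, so ∂L/∂z = 0 and
    ∂L/∂z' = z' / sqrt(196 + z'^2).
The Euler-Lagrange equation gives
    d/dθ( z' / sqrt(196 + z'^2) ) = 0,
so z' is constant. Integrating once:
    z(θ) = a θ + b,
a helix on the cylinder (a straight line when the cylinder is unrolled). The constants a, b are determined by the endpoint conditions.
With endpoint conditions z(0) = -5 and z(π/4) = 9: from z(0) = b we get b = -5, and a·π/4 + -5 = 9 gives a = 56/π, so
    z(θ) = (56/π) θ − 5.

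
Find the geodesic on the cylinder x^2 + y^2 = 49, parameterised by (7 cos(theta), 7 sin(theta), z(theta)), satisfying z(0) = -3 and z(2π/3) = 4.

Parameterise the cylinder of radius R = 7 as
    r(θ) = (7 cos θ, 7 sin θ, z(θ)).
The arc-length element is
    ds = sqrt(49 + (dz/dθ)^2) dθ,
so the Lagrangian is L = sqrt(49 + z'^2).
L depends on z' only, not on z or θ, so ∂L/∂z = 0 and
    ∂L/∂z' = z' / sqrt(49 + z'^2).
The Euler-Lagrange equation gives
    d/dθ( z' / sqrt(49 + z'^2) ) = 0,
so z' is constant. Integrating once:
    z(θ) = a θ + b,
a helix on the cylinder (a straight line when the cylinder is unrolled). The constants a, b are determined by the endpoint conditions.
With endpoint conditions z(0) = -3 and z(2π/3) = 4: from z(0) = b we get b = -3, and a·2π/3 + -3 = 4 gives a = 21/(2π), so
    z(θ) = (21/(2π)) θ − 3.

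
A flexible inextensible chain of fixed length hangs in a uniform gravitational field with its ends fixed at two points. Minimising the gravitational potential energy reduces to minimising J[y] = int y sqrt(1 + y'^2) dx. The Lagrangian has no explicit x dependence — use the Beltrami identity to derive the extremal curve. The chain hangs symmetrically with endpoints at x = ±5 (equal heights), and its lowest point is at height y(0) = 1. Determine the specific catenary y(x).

The Lagrangian L(y, y') = y sqrt(1 + y'^2) has no explicit x dependence, so the Beltrami identity applies:
    L − y' ∂L/∂y' = C.
Compute ∂L/∂y' = y · y' / sqrt(1 + y'^2). Then
    L − y' ∂L/∂y'
    = y sqrt(1 + y'^2) − y · y'^2 / sqrt(1 + y'^2)
    = y (1 + y'^2 − y'^2) / sqrt(1 + y'^2)
    = y / sqrt(1 + y'^2) = C.
Squaring gives y^2 = C^2 (1 + y'^2), i.e.
    y'^2 = y^2 / C^2 − 1.
Separating variables,
    dy / sqrt(y^2 − C^2) = dx / C,
and integrating gives arccosh(y / C) = (x − a)/C, so
    y(x) = C cosh((x − a)/C),
the catenary. The constants C and a are fixed by the two endpoint conditions (and, for the hanging-chain problem, the length constraint selects C).
Now fit the given data. The endpoints x = ±5 are symmetric at equal height, so the catenary is even about its minimum: a = 0 and y(x) = C cosh(x/C). The lowest point is y(0) = C cosh(0) = C, and we are told y(0) = 1, so C = 1. Therefore
    y(x) = cosh(x),
and at the endpoints
    y(±5) = cosh(5).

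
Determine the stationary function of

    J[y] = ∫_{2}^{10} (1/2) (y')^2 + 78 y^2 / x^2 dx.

The Lagrangian is L = (1/2) (y')^2 + 78 y^2 / x^2.
Compute ∂L/∂y = 156y/x^2, ∂L/∂y' = y'.
The Euler-Lagrange equation d/dx(∂L/∂y') − ∂L/∂y = 0 reduces to
    y'' − 156/x^2 · y = 0  (x > 0).
Its general solution is
    y(x) = A x^13 + B x^(-12),
with A, B fixed by the endpoint conditions.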